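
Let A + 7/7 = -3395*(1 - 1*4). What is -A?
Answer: -10184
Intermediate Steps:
A = 10184 (A = -1 - 3395*(1 - 1*4) = -1 - 3395*(1 - 4) = -1 - 3395*(-3) = -1 + 10185 = 10184)
-A = -1*10184 = -10184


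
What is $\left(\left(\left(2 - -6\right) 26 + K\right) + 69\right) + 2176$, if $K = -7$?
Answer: $2446$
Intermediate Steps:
$\left(\left(\left(2 - -6\right) 26 + K\right) + 69\right) + 2176 = \left(\left(\left(2 - -6\right) 26 - 7\right) + 69\right) + 2176 = \left(\left(\left(2 + 6\right) 26 - 7\right) + 69\right) + 2176 = \left(\left(8 \cdot 26 - 7\right) + 69\right) + 2176 = \left(\left(208 - 7\right) + 69\right) + 2176 = \left(201 + 69\right) + 2176 = 270 + 2176 = 2446$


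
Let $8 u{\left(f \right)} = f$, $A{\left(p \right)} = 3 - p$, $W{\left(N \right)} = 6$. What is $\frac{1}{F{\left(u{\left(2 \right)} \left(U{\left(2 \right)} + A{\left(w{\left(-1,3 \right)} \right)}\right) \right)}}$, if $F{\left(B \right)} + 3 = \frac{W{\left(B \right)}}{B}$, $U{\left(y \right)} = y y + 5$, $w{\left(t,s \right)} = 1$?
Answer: $- \frac{11}{9} \approx -1.2222$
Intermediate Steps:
$U{\left(y \right)} = 5 + y^{2}$ ($U{\left(y \right)} = y^{2} + 5 = 5 + y^{2}$)
$u{\left(f \right)} = \frac{f}{8}$
$F{\left(B \right)} = -3 + \frac{6}{B}$
$\frac{1}{F{\left(u{\left(2 \right)} \left(U{\left(2 \right)} + A{\left(w{\left(-1,3 \right)} \right)}\right) \right)}} = \frac{1}{-3 + \frac{6}{\frac{1}{8} \cdot 2 \left(\left(5 + 2^{2}\right) + \left(3 - 1\right)\right)}} = \frac{1}{-3 + \frac{6}{\frac{1}{4} \left(\left(5 + 4\right) + \left(3 - 1\right)\right)}} = \frac{1}{-3 + \frac{6}{\frac{1}{4} \left(9 + 2\right)}} = \frac{1}{-3 + \frac{6}{\frac{1}{4} \cdot 11}} = \frac{1}{-3 + \frac{6}{\frac{11}{4}}} = \frac{1}{-3 + 6 \cdot \frac{4}{11}} = \frac{1}{-3 + \frac{24}{11}} = \frac{1}{- \frac{9}{11}} = - \frac{11}{9}$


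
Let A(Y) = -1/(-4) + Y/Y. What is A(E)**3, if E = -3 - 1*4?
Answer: 125/64 ≈ 1.9531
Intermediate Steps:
E = -7 (E = -3 - 4 = -7)
A(Y) = 5/4 (A(Y) = -1*(-1/4) + 1 = 1/4 + 1 = 5/4)
A(E)**3 = (5/4)**3 = 125/64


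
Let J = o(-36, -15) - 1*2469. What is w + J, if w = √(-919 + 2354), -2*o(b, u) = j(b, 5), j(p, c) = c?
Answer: -4943/2 + √1435 ≈ -2433.6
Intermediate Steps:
o(b, u) = -5/2 (o(b, u) = -½*5 = -5/2)
J = -4943/2 (J = -5/2 - 1*2469 = -5/2 - 2469 = -4943/2 ≈ -2471.5)
w = √1435 ≈ 37.881
w + J = √1435 - 4943/2 = -4943/2 + √1435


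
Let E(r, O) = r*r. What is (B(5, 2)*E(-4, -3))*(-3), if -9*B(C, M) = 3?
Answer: 16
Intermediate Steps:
E(r, O) = r²
B(C, M) = -⅓ (B(C, M) = -⅑*3 = -⅓)
(B(5, 2)*E(-4, -3))*(-3) = -⅓*(-4)²*(-3) = -⅓*16*(-3) = -16/3*(-3) = 16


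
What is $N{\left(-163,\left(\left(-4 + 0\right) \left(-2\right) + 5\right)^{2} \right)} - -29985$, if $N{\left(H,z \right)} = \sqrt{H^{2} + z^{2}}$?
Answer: $29985 + \sqrt{55130} \approx 30220.0$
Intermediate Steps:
$N{\left(-163,\left(\left(-4 + 0\right) \left(-2\right) + 5\right)^{2} \right)} - -29985 = \sqrt{\left(-163\right)^{2} + \left(\left(\left(-4 + 0\right) \left(-2\right) + 5\right)^{2}\right)^{2}} - -29985 = \sqrt{26569 + \left(\left(\left(-4\right) \left(-2\right) + 5\right)^{2}\right)^{2}} + 29985 = \sqrt{26569 + \left(\left(8 + 5\right)^{2}\right)^{2}} + 29985 = \sqrt{26569 + \left(13^{2}\right)^{2}} + 29985 = \sqrt{26569 + 169^{2}} + 29985 = \sqrt{26569 + 28561} + 29985 = \sqrt{55130} + 29985 = 29985 + \sqrt{55130}$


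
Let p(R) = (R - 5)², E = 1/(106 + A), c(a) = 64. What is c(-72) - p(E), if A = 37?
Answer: 798940/20449 ≈ 39.070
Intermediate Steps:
E = 1/143 (E = 1/(106 + 37) = 1/143 ≈ 0.0069930)
p(R) = (-5 + R)²
c(-72) - p(E) = 64 - (-5 + 1/143)² = 64 - (-714/143)² = 64 - 1*509796/20449 = 64 - 509796/20449 = 798940/20449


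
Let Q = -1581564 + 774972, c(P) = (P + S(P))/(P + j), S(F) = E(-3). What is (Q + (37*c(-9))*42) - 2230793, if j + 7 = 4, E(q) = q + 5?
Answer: -6072957/2 ≈ -3.0365e+6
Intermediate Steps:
E(q) = 5 + q
S(F) = 2 (S(F) = 5 - 3 = 2)
j = -3 (j = -7 + 4 = -3)
c(P) = (2 + P)/(-3 + P) (c(P) = (P + 2)/(P - 3) = (2 + P)/(-3 + P))
Q = -806592
(Q + (37*c(-9))*42) - 2230793 = (-806592 + (37*((2 - 9)/(-3 - 9)))*42) - 2230793 = (-806592 + (37*(-7/(-12)))*42) - 2230793 = (-806592 + (37*(-1/12*(-7)))*42) - 2230793 = (-806592 + (37*(7/12))*42) - 2230793 = (-806592 + (259/12)*42) - 2230793 = (-806592 + 1813/2) - 2230793 = -1611371/2 - 2230793 = -6072957/2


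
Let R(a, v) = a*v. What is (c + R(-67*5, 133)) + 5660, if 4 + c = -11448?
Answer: -50347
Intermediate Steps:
c = -11452 (c = -4 - 11448 = -11452)
(c + R(-67*5, 133)) + 5660 = (-11452 - 67*5*133) + 5660 = (-11452 - 335*133) + 5660 = (-11452 - 44555) + 5660 = -56007 + 5660 = -50347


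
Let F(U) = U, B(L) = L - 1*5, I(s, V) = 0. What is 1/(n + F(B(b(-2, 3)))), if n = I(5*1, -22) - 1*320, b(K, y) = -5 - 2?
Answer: -1/332 ≈ -0.0030120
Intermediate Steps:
b(K, y) = -7
B(L) = -5 + L (B(L) = L - 5 = -5 + L)
n = -320 (n = 0 - 1*320 = 0 - 320 = -320)
1/(n + F(B(b(-2, 3)))) = 1/(-320 + (-5 - 7)) = 1/(-320 - 12) = 1/(-332) = -1/332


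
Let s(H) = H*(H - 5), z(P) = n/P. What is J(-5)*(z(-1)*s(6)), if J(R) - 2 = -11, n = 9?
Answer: 486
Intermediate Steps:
z(P) = 9/P
J(R) = -9 (J(R) = 2 - 11 = -9)
s(H) = H*(-5 + H)
J(-5)*(z(-1)*s(6)) = -9*9/(-1)*6*(-5 + 6) = -9*9*(-1)*6*1 = -(-81)*6 = -9*(-54) = 486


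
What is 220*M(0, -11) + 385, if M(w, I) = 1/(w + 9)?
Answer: 3685/9 ≈ 409.44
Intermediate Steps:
M(w, I) = 1/(9 + w)
220*M(0, -11) + 385 = 220/(9 + 0) + 385 = 220/9 + 385 = 3685/9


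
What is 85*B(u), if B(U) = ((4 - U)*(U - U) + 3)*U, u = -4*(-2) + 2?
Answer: 2550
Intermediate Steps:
u = 10 (u = 8 + 2 = 10)
B(U) = 3*U (B(U) = ((4 - U)*0 + 3)*U = (0 + 3)*U = 3*U)
85*B(u) = 85*(3*10) = 85*30 = 2550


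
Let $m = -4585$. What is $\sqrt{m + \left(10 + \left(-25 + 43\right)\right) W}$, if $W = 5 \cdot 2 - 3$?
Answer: $i \sqrt{4389} \approx 66.25 i$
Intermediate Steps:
$W = 7$ ($W = 10 - 3 = 7$)
$\sqrt{m + \left(10 + \left(-25 + 43\right)\right) W} = \sqrt{-4585 + \left(10 + \left(-25 + 43\right)\right) 7} = \sqrt{-4585 + \left(10 + 18\right) 7} = \sqrt{-4585 + 28 \cdot 7} = \sqrt{-4585 + 196} = \sqrt{-4389} = i \sqrt{4389}$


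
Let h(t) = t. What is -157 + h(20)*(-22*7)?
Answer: -3237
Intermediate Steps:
-157 + h(20)*(-22*7) = -157 + 20*(-22*7) = -157 + 20*(-154) = -157 - 3080 = -3237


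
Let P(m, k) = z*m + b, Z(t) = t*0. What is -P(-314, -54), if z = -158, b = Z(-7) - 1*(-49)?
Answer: -49661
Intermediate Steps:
Z(t) = 0
b = 49 (b = 0 - 1*(-49) = 0 + 49 = 49)
P(m, k) = 49 - 158*m (P(m, k) = -158*m + 49 = 49 - 158*m)
-P(-314, -54) = -(49 - 158*(-314)) = -(49 + 49612) = -1*49661 = -49661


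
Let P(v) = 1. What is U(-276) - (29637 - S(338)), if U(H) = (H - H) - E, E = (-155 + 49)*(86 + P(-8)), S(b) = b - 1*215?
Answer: -20292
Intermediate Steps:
S(b) = -215 + b (S(b) = b - 215 = -215 + b)
E = -9222 (E = (-155 + 49)*(86 + 1) = -106*87 = -9222)
U(H) = 9222 (U(H) = (H - H) - 1*(-9222) = 0 + 9222 = 9222)
U(-276) - (29637 - S(338)) = 9222 - (29637 - (-215 + 338)) = 9222 - (29637 - 1*123) = 9222 - (29637 - 123) = 9222 - 1*29514 = 9222 - 29514 = -20292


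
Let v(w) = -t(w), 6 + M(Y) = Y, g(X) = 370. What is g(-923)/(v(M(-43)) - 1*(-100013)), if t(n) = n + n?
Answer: 370/100111 ≈ 0.0036959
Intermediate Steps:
t(n) = 2*n
M(Y) = -6 + Y
v(w) = -2*w
g(-923)/(v(M(-43)) - 1*(-100013)) = 370/(-2*(-6 - 43) - 1*(-100013)) = 370/(-2*(-49) + 100013) = 370/(98 + 100013) = 370/100111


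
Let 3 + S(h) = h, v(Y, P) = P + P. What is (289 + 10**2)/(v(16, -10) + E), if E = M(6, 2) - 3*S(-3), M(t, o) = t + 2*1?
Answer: 389/6 ≈ 64.833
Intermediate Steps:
v(Y, P) = 2*P
S(h) = -3 + h
M(t, o) = 2 + t (M(t, o) = t + 2 = 2 + t)
E = 26 (E = (2 + 6) - 3*(-3 - 3) = 8 - 3*(-6) = 8 + 18 = 26)
(289 + 10**2)/(v(16, -10) + E) = (289 + 10**2)/(2*(-10) + 26) = (289 + 100)/(-20 + 26) = 389/6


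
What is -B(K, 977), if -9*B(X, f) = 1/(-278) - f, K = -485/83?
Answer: -271607/2502 ≈ -108.56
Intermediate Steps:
K = -485/83 (K = -485*1/83 = -485/83 ≈ -5.8434)
B(X, f) = 1/2502 + f/9 (B(X, f) = -(1/(-278) - f)/9 = -(-1/278 - f)/9 = 1/2502 + f/9)
-B(K, 977) = -(1/2502 + (⅑)*977) = -(1/2502 + 977/9) = -1*271607/2502 = -271607/2502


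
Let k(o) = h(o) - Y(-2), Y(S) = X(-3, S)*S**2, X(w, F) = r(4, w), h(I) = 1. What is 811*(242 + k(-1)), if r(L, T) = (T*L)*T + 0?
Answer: 80289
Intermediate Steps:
r(L, T) = L*T**2 (r(L, T) = (L*T)*T + 0 = L*T**2 + 0 = L*T**2)
X(w, F) = 4*w**2
Y(S) = 36*S**2 (Y(S) = (4*(-3)**2)*S**2 = (4*9)*S**2 = 36*S**2)
k(o) = -143 (k(o) = 1 - 36*(-2)**2 = 1 - 36*4 = 1 - 1*144 = 1 - 144 = -143)
811*(242 + k(-1)) = 811*(242 - 143) = 811*99 = 80289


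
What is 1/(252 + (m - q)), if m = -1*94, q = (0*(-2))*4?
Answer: 1/158 ≈ 0.0063291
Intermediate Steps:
q = 0 (q = 0*4 = 0)
m = -94
1/(252 + (m - q)) = 1/(252 + (-94 - 1*0)) = 1/(252 + (-94 + 0)) = 1/(252 - 94) = 1/158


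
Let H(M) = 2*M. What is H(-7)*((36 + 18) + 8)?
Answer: -868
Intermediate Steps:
H(-7)*((36 + 18) + 8) = (2*(-7))*((36 + 18) + 8) = -14*(54 + 8) = -14*62 = -868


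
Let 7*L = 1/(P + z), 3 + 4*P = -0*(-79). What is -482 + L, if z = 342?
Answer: -4605506/9555 ≈ -482.00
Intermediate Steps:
P = -3/4 (P = -3/4 + (-0*(-79))/4 = -3/4 + (-1*0)/4 = -3/4 + (1/4)*0 = -3/4 + 0 = -3/4 ≈ -0.75000)
L = 4/9555 (L = 1/(7*(-3/4 + 342)) = 1/(7*(1365/4)) = (1/7)*(4/1365) = 4/9555 ≈ 0.00041863)
-482 + L = -482 + 4/9555 = -4605506/9555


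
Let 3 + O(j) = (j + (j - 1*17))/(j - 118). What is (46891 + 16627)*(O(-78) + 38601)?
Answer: 34324133597/14 ≈ 2.4517e+9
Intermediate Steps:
O(j) = -3 + (-17 + 2*j)/(-118 + j) (O(j) = -3 + (j + (j - 1*17))/(j - 118) = -3 + (j + (j - 17))/(-118 + j) = -3 + (j + (-17 + j))/(-118 + j) = -3 + (-17 + 2*j)/(-118 + j))
(46891 + 16627)*(O(-78) + 38601) = (46891 + 16627)*((337 - 1*(-78))/(-118 - 78) + 38601) = 63518*((337 + 78)/(-196) + 38601) = 63518*(-1/196*415 + 38601) = 63518*(-415/196 + 38601) = 63518*(7565381/196) = 34324133597/14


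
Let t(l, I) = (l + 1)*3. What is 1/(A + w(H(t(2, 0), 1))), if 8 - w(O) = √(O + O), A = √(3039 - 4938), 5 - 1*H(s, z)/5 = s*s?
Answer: I/(-3*√211 + 2*√190 + 8*I) ≈ 0.024976 - 0.049982*I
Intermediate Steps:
t(l, I) = 3 + 3*l (t(l, I) = (1 + l)*3 = 3 + 3*l)
H(s, z) = 25 - 5*s² (H(s, z) = 25 - 5*s*s = 25 - 5*s²)
A = 3*I*√211 (A = √(-1899) = 3*I*√211 ≈ 43.578*I)
w(O) = 8 - √2*√O (w(O) = 8 - √(O + O) = 8 - √(2*O) = 8 - √2*√O)
1/(A + w(H(t(2, 0), 1))) = 1/(3*I*√211 + (8 - √2*√(25 - 5*(3 + 3*2)²))) = 1/(3*I*√211 + (8 - √2*√(25 - 5*(3 + 6)²))) = 1/(3*I*√211 + (8 - √2*√(25 - 5*9²))) = 1/(3*I*√211 + (8 - √2*√(25 - 5*81))) = 1/(3*I*√211 + (8 - √2*√(25 - 405))) = 1/(3*I*√211 + (8 - √2*√(-380))) = 1/(3*I*√211 + (8 - √2*2*I*√95)) = 1/(3*I*√211 + (8 - 2*I*√190)) = 1/(8 - 2*I*√190 + 3*I*√211)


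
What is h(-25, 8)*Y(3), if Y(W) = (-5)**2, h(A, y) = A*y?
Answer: -5000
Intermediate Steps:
Y(W) = 25
h(-25, 8)*Y(3) = -25*8*25 = -200*25 = -5000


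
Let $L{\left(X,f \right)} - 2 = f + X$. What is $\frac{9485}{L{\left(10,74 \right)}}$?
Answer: $\frac{9485}{86} \approx 110.29$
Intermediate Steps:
$L{\left(X,f \right)} = 2 + X + f$ ($L{\left(X,f \right)} = 2 + \left(f + X\right) = 2 + \left(X + f\right) = 2 + X + f$)
$\frac{9485}{L{\left(10,74 \right)}} = \frac{9485}{2 + 10 + 74} = \frac{9485}{86}$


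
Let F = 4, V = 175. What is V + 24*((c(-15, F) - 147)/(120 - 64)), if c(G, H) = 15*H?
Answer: 964/7 ≈ 137.71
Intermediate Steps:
V + 24*((c(-15, F) - 147)/(120 - 64)) = 175 + 24*((15*4 - 147)/(120 - 64)) = 175 + 24*((60 - 147)/56) = 175 + 24*(-87*1/56) = 175 + 24*(-87/56) = 175 - 261/7 = 964/7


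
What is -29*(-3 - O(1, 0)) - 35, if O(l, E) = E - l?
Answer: 23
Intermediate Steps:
-29*(-3 - O(1, 0)) - 35 = -29*(-3 - (0 - 1*1)) - 35 = -29*(-3 - (0 - 1)) - 35 = -29*(-3 - 1*(-1)) - 35 = -29*(-3 + 1) - 35 = -29*(-2) - 35 = 58 - 35 = 23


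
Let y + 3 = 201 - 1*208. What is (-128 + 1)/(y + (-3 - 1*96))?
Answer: 127/109 ≈ 1.1651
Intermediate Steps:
y = -10 (y = -3 + (201 - 1*208) = -3 + (201 - 208) = -3 - 7 = -10)
(-128 + 1)/(y + (-3 - 1*96)) = (-128 + 1)/(-10 + (-3 - 1*96)) = -127/(-10 + (-3 - 96)) = -127/(-10 - 99) = -127/(-109) = -1/109*(-127) = 127/109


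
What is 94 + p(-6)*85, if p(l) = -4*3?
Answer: -926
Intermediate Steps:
p(l) = -12
94 + p(-6)*85 = 94 - 12*85 = 94 - 1020 = -926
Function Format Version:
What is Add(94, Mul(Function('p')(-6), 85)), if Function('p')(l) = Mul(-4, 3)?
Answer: -926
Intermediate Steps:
Function('p')(l) = -12
Add(94, Mul(Function('p')(-6), 85)) = Add(94, Mul(-12, 85)) = Add(94, -1020) = -926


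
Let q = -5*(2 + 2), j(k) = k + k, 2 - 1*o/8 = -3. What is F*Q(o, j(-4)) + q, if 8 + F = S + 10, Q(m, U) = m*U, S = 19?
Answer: -6740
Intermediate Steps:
o = 40 (o = 16 - 8*(-3) = 16 + 24 = 40)
j(k) = 2*k
Q(m, U) = U*m
F = 21 (F = -8 + (19 + 10) = -8 + 29 = 21)
q = -20 (q = -5*4 = -20)
F*Q(o, j(-4)) + q = 21*((2*(-4))*40) - 20 = 21*(-8*40) - 20 = 21*(-320) - 20 = -6720 - 20 = -6740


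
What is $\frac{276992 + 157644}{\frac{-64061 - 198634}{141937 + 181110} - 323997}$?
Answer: $- \frac{70203927946}{52333260777} \approx -1.3415$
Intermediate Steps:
$\frac{276992 + 157644}{\frac{-64061 - 198634}{141937 + 181110} - 323997} = \frac{434636}{- \frac{262695}{323047} - 323997} = \frac{434636}{- \frac{104666521554}{323047}} = 434636 \left(- \frac{323047}{104666521554}\right) = - \frac{70203927946}{52333260777}$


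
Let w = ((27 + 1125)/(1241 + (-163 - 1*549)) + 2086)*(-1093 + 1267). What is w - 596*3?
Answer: 191262552/529 ≈ 3.6156e+5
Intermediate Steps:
w = 192208404/529 (w = (1152/(1241 + (-163 - 549)) + 2086)*174 = (1152/(1241 - 712) + 2086)*174 = (1152/529 + 2086)*174 = (1104646/529)*174 = 192208404/529 ≈ 3.6334e+5)
w - 596*3 = 192208404/529 - 596*3 = 192208404/529 - 1*1788 = 192208404/529 - 1788 = 191262552/529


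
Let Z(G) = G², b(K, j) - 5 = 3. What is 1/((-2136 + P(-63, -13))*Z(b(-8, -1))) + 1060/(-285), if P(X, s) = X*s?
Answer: -1985457/533824 ≈ -3.7193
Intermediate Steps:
b(K, j) = 8 (b(K, j) = 5 + 3 = 8)
1/((-2136 + P(-63, -13))*Z(b(-8, -1))) + 1060/(-285) = 1/((-2136 - 63*(-13))*(8²)) + 1060/(-285) = 1/((-2136 + 819)*64) + 1060*(-1/285) = (1/64)/(-1317) - 212/57 = -1/1317*1/64 - 212/57 = -1/84288 - 212/57 = -1985457/533824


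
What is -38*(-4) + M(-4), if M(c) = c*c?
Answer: 168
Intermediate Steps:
M(c) = c²
-38*(-4) + M(-4) = -38*(-4) + (-4)² = 152 + 16 = 168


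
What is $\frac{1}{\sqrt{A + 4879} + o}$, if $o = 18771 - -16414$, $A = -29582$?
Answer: $\frac{35185}{1238008928} - \frac{i \sqrt{24703}}{1238008928} \approx 2.8421 \cdot 10^{-5} - 1.2696 \cdot 10^{-7} i$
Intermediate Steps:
$o = 35185$ ($o = 18771 + 16414 = 35185$)
$\frac{1}{\sqrt{A + 4879} + o} = \frac{1}{\sqrt{-29582 + 4879} + 35185} = \frac{1}{\sqrt{-24703} + 35185} = \frac{1}{i \sqrt{24703} + 35185} = \frac{1}{35185 + i \sqrt{24703}}$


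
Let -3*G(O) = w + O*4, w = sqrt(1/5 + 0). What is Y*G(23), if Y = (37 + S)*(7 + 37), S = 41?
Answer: -105248 - 1144*sqrt(5)/5 ≈ -1.0576e+5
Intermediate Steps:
w = sqrt(5)/5 (w = sqrt(1/5 + 0) = sqrt(1/5) = sqrt(5)/5 ≈ 0.44721)
Y = 3432 (Y = (37 + 41)*(7 + 37) = 78*44 = 3432)
G(O) = -4*O/3 - sqrt(5)/15 (G(O) = -(sqrt(5)/5 + O*4)/3 = -(sqrt(5)/5 + 4*O)/3 = -(4*O + sqrt(5)/5)/3 = -4*O/3 - sqrt(5)/15)
Y*G(23) = 3432*(-4/3*23 - sqrt(5)/15) = 3432*(-92/3 - sqrt(5)/15) = -105248 - 1144*sqrt(5)/5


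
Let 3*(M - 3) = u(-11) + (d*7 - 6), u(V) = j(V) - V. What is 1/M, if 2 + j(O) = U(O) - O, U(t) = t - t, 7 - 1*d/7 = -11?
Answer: 3/905 ≈ 0.0033149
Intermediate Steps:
d = 126 (d = 49 - 7*(-11) = 49 + 77 = 126)
U(t) = 0
j(O) = -2 - O (j(O) = -2 + (0 - O) = -2 - O)
u(V) = -2 - 2*V (u(V) = (-2 - V) - V = -2 - 2*V)
M = 905/3 (M = 3 + ((-2 - 2*(-11)) + (126*7 - 6))/3 = 3 + ((-2 + 22) + (882 - 6))/3 = 3 + (20 + 876)/3 = 3 + (⅓)*896 = 3 + 896/3 = 905/3 ≈ 301.67)
1/M = 1/(905/3) = 3/905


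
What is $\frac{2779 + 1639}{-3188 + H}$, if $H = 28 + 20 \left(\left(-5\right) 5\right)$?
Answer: $- \frac{2209}{1830} \approx -1.2071$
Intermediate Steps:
$H = -472$ ($H = 28 + 20 \left(-25\right) = 28 - 500 = -472$)
$\frac{2779 + 1639}{-3188 + H} = \frac{2779 + 1639}{-3188 - 472} = \frac{4418}{-3660} = 4418 \left(- \frac{1}{3660}\right) = - \frac{2209}{1830}$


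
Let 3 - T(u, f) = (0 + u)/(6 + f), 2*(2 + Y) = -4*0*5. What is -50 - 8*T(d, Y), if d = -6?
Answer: -86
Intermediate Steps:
Y = -2 (Y = -2 + (-4*0*5)/2 = -2 + (0*5)/2 = -2 + (½)*0 = -2 + 0 = -2)
T(u, f) = 3 - u/(6 + f) (T(u, f) = 3 - (0 + u)/(6 + f) = 3 - u/(6 + f))
-50 - 8*T(d, Y) = -50 - 8*(18 - 1*(-6) + 3*(-2))/(6 - 2) = -50 - 8*(18 + 6 - 6)/4 = -50 - 2*18 = -50 - 8*9/2 = -50 - 36 = -86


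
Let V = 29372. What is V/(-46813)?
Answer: -29372/46813 ≈ -0.62743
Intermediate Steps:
V/(-46813) = 29372/(-46813) = 29372*(-1/46813) = -29372/46813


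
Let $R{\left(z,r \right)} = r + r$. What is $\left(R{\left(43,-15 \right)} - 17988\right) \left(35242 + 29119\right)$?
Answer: $-1159656498$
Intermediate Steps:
$R{\left(z,r \right)} = 2 r$
$\left(R{\left(43,-15 \right)} - 17988\right) \left(35242 + 29119\right) = \left(2 \left(-15\right) - 17988\right) \left(35242 + 29119\right) = \left(-30 - 17988\right) 64361 = \left(-18018\right) 64361 = -1159656498$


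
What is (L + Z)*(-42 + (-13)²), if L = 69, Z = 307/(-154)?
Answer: 1310513/154 ≈ 8509.8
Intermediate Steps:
Z = -307/154 (Z = 307*(-1/154) = -307/154 ≈ -1.9935)
(L + Z)*(-42 + (-13)²) = (69 - 307/154)*(-42 + (-13)²) = 10319*(-42 + 169)/154 = (10319/154)*127 = 1310513/154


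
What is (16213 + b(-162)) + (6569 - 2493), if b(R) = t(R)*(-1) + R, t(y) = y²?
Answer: -6117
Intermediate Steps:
b(R) = R - R² (b(R) = R²*(-1) + R = -R² + R = R - R²)
(16213 + b(-162)) + (6569 - 2493) = (16213 - 162*(1 - 1*(-162))) + (6569 - 2493) = (16213 - 162*(1 + 162)) + 4076 = (16213 - 162*163) + 4076 = (16213 - 26406) + 4076 = -10193 + 4076 = -6117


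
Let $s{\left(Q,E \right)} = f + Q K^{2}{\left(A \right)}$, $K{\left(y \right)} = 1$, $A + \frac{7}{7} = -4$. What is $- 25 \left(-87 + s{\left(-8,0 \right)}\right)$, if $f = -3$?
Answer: $2450$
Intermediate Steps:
$A = -5$ ($A = -1 - 4 = -5$)
$s{\left(Q,E \right)} = -3 + Q$ ($s{\left(Q,E \right)} = -3 + Q 1^{2} = -3 + Q 1 = -3 + Q$)
$- 25 \left(-87 + s{\left(-8,0 \right)}\right) = - 25 \left(-87 - 11\right) = \left(-25\right) \left(-98\right) = 2450$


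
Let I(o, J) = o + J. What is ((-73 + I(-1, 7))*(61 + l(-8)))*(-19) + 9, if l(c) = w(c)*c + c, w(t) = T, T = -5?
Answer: 118398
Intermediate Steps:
w(t) = -5
l(c) = -4*c (l(c) = -5*c + c = -4*c)
I(o, J) = J + o
((-73 + I(-1, 7))*(61 + l(-8)))*(-19) + 9 = ((-73 + (7 - 1))*(61 - 4*(-8)))*(-19) + 9 = ((-73 + 6)*(61 + 32))*(-19) + 9 = -67*93*(-19) + 9 = -6231*(-19) + 9 = 118389 + 9 = 118398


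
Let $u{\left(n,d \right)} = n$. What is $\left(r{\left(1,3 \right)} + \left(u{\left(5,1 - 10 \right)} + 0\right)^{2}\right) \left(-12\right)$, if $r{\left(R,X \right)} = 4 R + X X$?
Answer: $-456$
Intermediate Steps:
$r{\left(R,X \right)} = X^{2} + 4 R$ ($r{\left(R,X \right)} = 4 R + X^{2} = X^{2} + 4 R$)
$\left(r{\left(1,3 \right)} + \left(u{\left(5,1 - 10 \right)} + 0\right)^{2}\right) \left(-12\right) = \left(\left(3^{2} + 4 \cdot 1\right) + \left(5 + 0\right)^{2}\right) \left(-12\right) = \left(\left(9 + 4\right) + 5^{2}\right) \left(-12\right) = \left(13 + 25\right) \left(-12\right) = 38 \left(-12\right) = -456$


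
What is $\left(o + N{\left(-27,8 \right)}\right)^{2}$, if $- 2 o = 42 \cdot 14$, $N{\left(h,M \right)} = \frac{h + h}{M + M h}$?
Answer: $\frac{933241401}{10816} \approx 86283.0$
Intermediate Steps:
$N{\left(h,M \right)} = \frac{2 h}{M + M h}$
$o = -294$ ($o = - \frac{42 \cdot 14}{2} = \left(- \frac{1}{2}\right) 588 = -294$)
$\left(o + N{\left(-27,8 \right)}\right)^{2} = \left(-294 + 2 \left(-27\right) \frac{1}{8} \frac{1}{1 - 27}\right)^{2} = \left(-294 + 2 \left(-27\right) \frac{1}{8} \frac{1}{-26}\right)^{2} = \left(-294 + 2 \left(-27\right) \frac{1}{8} \left(- \frac{1}{26}\right)\right)^{2} = \left(-294 + \frac{27}{104}\right)^{2} = \left(- \frac{30549}{104}\right)^{2} = \frac{933241401}{10816}$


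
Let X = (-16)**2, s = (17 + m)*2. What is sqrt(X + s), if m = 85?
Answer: 2*sqrt(115) ≈ 21.448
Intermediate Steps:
s = 204 (s = (17 + 85)*2 = 102*2 = 204)
X = 256
sqrt(X + s) = sqrt(256 + 204) = sqrt(460) = 2*sqrt(115)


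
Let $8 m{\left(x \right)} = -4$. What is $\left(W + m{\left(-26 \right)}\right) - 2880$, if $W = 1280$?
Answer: $- \frac{3201}{2} \approx -1600.5$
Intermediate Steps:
$m{\left(x \right)} = - \frac{1}{2}$ ($m{\left(x \right)} = \frac{1}{8} \left(-4\right) = - \frac{1}{2}$)
$\left(W + m{\left(-26 \right)}\right) - 2880 = \left(1280 - \frac{1}{2}\right) - 2880 = \frac{2559}{2} - 2880 = - \frac{3201}{2}$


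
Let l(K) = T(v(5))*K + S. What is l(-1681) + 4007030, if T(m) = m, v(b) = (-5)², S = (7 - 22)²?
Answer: 3965230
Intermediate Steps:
S = 225 (S = (-15)² = 225)
v(b) = 25
l(K) = 225 + 25*K (l(K) = 25*K + 225 = 225 + 25*K)
l(-1681) + 4007030 = (225 + 25*(-1681)) + 4007030 = (225 - 42025) + 4007030 = -41800 + 4007030 = 3965230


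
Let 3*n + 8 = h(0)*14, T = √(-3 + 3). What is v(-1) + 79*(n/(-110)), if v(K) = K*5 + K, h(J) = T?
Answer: -674/165 ≈ -4.0848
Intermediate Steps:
T = 0 (T = √0 = 0)
h(J) = 0
v(K) = 6*K (v(K) = 5*K + K = 6*K)
n = -8/3 (n = -8/3 + (0*14)/3 = -8/3 + (⅓)*0 = -8/3 + 0 = -8/3 ≈ -2.6667)
v(-1) + 79*(n/(-110)) = 6*(-1) + 79*(-8/3/(-110)) = -6 + 79*(-8/3*(-1/110)) = -6 + 79*(4/165) = -6 + 316/165 = -674/165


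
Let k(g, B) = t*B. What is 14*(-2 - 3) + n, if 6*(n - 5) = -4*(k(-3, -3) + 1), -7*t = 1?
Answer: -1385/21 ≈ -65.952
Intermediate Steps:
t = -1/7 (t = -1/7*1 = -1/7 ≈ -0.14286)
k(g, B) = -B/7
n = 85/21 (n = 5 + (-4*(-1/7*(-3) + 1))/6 = 5 + (-4*(3/7 + 1))/6 = 5 + (-4*10/7)/6 = 5 + (1/6)*(-40/7) = 5 - 20/21 = 85/21 ≈ 4.0476)
14*(-2 - 3) + n = 14*(-2 - 3) + 85/21 = 14*(-5) + 85/21 = -70 + 85/21 = -1385/21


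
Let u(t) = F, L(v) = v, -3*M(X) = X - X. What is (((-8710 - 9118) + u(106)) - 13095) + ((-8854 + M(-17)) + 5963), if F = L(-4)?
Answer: -33818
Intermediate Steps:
M(X) = 0 (M(X) = -(X - X)/3 = -⅓*0 = 0)
F = -4
u(t) = -4
(((-8710 - 9118) + u(106)) - 13095) + ((-8854 + M(-17)) + 5963) = (((-8710 - 9118) - 4) - 13095) + ((-8854 + 0) + 5963) = ((-17828 - 4) - 13095) + (-8854 + 5963) = (-17832 - 13095) - 2891 = -30927 - 2891 = -33818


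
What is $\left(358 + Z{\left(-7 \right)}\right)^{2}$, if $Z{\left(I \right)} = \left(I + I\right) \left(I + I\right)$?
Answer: $306916$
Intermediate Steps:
$Z{\left(I \right)} = 4 I^{2}$ ($Z{\left(I \right)} = 2 I 2 I = 4 I^{2}$)
$\left(358 + Z{\left(-7 \right)}\right)^{2} = \left(358 + 4 \left(-7\right)^{2}\right)^{2} = \left(358 + 4 \cdot 49\right)^{2} = \left(358 + 196\right)^{2} = 554^{2} = 306916$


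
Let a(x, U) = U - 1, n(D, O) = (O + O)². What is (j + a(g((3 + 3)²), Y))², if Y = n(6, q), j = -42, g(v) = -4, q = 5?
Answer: 3249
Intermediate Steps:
n(D, O) = 4*O² (n(D, O) = (2*O)² = 4*O²)
Y = 100 (Y = 4*5² = 4*25 = 100)
a(x, U) = -1 + U
(j + a(g((3 + 3)²), Y))² = (-42 + (-1 + 100))² = (-42 + 99)² = 57² = 3249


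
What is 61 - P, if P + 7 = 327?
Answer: -259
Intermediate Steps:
P = 320 (P = -7 + 327 = 320)
61 - P = 61 - 1*320 = 61 - 320 = -259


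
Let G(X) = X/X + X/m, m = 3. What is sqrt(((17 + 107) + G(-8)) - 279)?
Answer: I*sqrt(1410)/3 ≈ 12.517*I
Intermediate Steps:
G(X) = 1 + X/3 (G(X) = X/X + X/3 = 1 + X*(1/3) = 1 + X/3)
sqrt(((17 + 107) + G(-8)) - 279) = sqrt(((17 + 107) + (1 + (1/3)*(-8))) - 279) = sqrt((124 + (1 - 8/3)) - 279) = sqrt((124 - 5/3) - 279) = sqrt(367/3 - 279) = sqrt(-470/3) = I*sqrt(1410)/3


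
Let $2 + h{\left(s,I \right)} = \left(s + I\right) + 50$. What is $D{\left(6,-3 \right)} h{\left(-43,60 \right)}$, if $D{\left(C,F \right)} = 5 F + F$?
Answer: $-1170$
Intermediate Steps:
$D{\left(C,F \right)} = 6 F$
$h{\left(s,I \right)} = 48 + I + s$ ($h{\left(s,I \right)} = -2 + \left(\left(s + I\right) + 50\right) = -2 + \left(\left(I + s\right) + 50\right) = -2 + \left(50 + I + s\right) = 48 + I + s$)
$D{\left(6,-3 \right)} h{\left(-43,60 \right)} = 6 \left(-3\right) \left(48 + 60 - 43\right) = \left(-18\right) 65 = -1170$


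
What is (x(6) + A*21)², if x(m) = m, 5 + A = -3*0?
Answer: 9801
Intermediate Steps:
A = -5 (A = -5 - 3*0 = -5 + 0 = -5)
(x(6) + A*21)² = (6 - 5*21)² = (6 - 105)² = (-99)² = 9801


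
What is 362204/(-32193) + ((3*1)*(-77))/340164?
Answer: -1244608061/110615148 ≈ -11.252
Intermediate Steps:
362204/(-32193) + ((3*1)*(-77))/340164 = 362204*(-1/32193) + (3*(-77))*(1/340164) = -362204/32193 - 231*1/340164 = -362204/32193 - 7/10308 = -1244608061/110615148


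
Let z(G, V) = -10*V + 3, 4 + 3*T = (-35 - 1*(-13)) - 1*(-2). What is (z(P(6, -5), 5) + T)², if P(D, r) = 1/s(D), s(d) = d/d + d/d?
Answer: 3025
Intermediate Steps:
s(d) = 2 (s(d) = 1 + 1 = 2)
P(D, r) = ½ (P(D, r) = 1/2 = ½)
T = -8 (T = -4/3 + ((-35 - 1*(-13)) - 1*(-2))/3 = -4/3 + ((-35 + 13) + 2)/3 = -4/3 + (-22 + 2)/3 = -4/3 + (⅓)*(-20) = -4/3 - 20/3 = -8)
z(G, V) = 3 - 10*V
(z(P(6, -5), 5) + T)² = ((3 - 10*5) - 8)² = ((3 - 50) - 8)² = (-47 - 8)² = (-55)² = 3025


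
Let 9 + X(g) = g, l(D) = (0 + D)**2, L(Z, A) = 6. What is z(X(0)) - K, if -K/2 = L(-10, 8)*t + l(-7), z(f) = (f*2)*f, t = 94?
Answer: 1388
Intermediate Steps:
l(D) = D**2
X(g) = -9 + g
z(f) = 2*f**2 (z(f) = (2*f)*f = 2*f**2)
K = -1226 (K = -2*(6*94 + (-7)**2) = -2*(564 + 49) = -2*613 = -1226)
z(X(0)) - K = 2*(-9 + 0)**2 - 1*(-1226) = 2*(-9)**2 + 1226 = 2*81 + 1226 = 162 + 1226 = 1388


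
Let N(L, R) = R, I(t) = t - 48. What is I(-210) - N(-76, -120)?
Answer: -138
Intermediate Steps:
I(t) = -48 + t
I(-210) - N(-76, -120) = (-48 - 210) - 1*(-120) = -258 + 120 = -138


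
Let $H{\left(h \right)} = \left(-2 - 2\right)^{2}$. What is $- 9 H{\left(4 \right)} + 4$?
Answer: $-140$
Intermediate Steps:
$H{\left(h \right)} = 16$ ($H{\left(h \right)} = \left(-4\right)^{2} = 16$)
$- 9 H{\left(4 \right)} + 4 = \left(-9\right) 16 + 4 = -144 + 4 = -140$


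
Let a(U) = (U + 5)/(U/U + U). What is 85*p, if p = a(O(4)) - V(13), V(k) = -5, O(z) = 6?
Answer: 3910/7 ≈ 558.57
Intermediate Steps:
a(U) = (5 + U)/(1 + U)
p = 46/7 (p = (5 + 6)/(1 + 6) - 1*(-5) = 11/7 + 5 = 46/7 ≈ 6.5714)
85*p = 85*(46/7) = 3910/7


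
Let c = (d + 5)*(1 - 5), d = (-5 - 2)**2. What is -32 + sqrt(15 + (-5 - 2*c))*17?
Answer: -32 + 17*sqrt(442) ≈ 325.40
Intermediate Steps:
d = 49 (d = (-7)**2 = 49)
c = -216 (c = (49 + 5)*(1 - 5) = 54*(-4) = -216)
-32 + sqrt(15 + (-5 - 2*c))*17 = -32 + sqrt(15 + (-5 - 2*(-216)))*17 = -32 + sqrt(15 + (-5 + 432))*17 = -32 + sqrt(15 + 427)*17 = -32 + sqrt(442)*17 = -32 + 17*sqrt(442)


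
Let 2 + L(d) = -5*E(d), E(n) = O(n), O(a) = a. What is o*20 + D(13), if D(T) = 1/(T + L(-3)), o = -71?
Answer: -36919/26 ≈ -1420.0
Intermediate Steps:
E(n) = n
L(d) = -2 - 5*d
D(T) = 1/(13 + T) (D(T) = 1/(T + (-2 - 5*(-3))) = 1/(T + (-2 + 15)) = 1/(T + 13) = 1/(13 + T))
o*20 + D(13) = -71*20 + 1/(13 + 13) = -1420 + 1/26 = -36919/26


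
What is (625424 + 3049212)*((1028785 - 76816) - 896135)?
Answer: 205169626424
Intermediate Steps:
(625424 + 3049212)*((1028785 - 76816) - 896135) = 3674636*(951969 - 896135) = 3674636*55834 = 205169626424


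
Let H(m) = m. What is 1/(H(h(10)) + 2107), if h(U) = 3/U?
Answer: 10/21073 ≈ 0.00047454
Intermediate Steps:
1/(H(h(10)) + 2107) = 1/(3/10 + 2107) = 1/(21073/10) = 10/21073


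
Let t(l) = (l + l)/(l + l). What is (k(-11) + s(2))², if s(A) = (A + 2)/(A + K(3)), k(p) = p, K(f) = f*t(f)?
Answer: 2601/25 ≈ 104.04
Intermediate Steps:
t(l) = 1 (t(l) = (2*l)/((2*l)) = (2*l)*(1/(2*l)) = 1)
K(f) = f (K(f) = f*1 = f)
s(A) = (2 + A)/(3 + A) (s(A) = (A + 2)/(A + 3) = (2 + A)/(3 + A))
(k(-11) + s(2))² = (-11 + (2 + 2)/(3 + 2))² = (-11 + 4/5)² = (-11 + (⅕)*4)² = (-11 + ⅘)² = (-51/5)² = 2601/25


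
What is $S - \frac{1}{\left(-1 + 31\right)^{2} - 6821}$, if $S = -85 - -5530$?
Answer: $\frac{32239846}{5921} \approx 5445.0$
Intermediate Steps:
$S = 5445$ ($S = -85 + 5530 = 5445$)
$S - \frac{1}{\left(-1 + 31\right)^{2} - 6821} = 5445 - \frac{1}{\left(-1 + 31\right)^{2} - 6821} = 5445 - \frac{1}{30^{2} - 6821} = 5445 - \frac{1}{900 - 6821} = 5445 - \frac{1}{-5921} = 5445 - - \frac{1}{5921} = 5445 + \frac{1}{5921} = \frac{32239846}{5921}$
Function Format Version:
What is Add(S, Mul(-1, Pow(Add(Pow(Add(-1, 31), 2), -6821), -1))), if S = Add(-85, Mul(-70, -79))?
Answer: Rational(32239846, 5921) ≈ 5445.0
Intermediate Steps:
S = 5445 (S = Add(-85, 5530) = 5445)
Add(S, Mul(-1, Pow(Add(Pow(Add(-1, 31), 2), -6821), -1))) = Add(5445, Mul(-1, Pow(Add(Pow(Add(-1, 31), 2), -6821), -1))) = Add(5445, Mul(-1, Pow(Add(Pow(30, 2), -6821), -1))) = Add(5445, Mul(-1, Pow(Add(900, -6821), -1))) = Add(5445, Mul(-1, Pow(-5921, -1))) = Add(5445, Mul(-1, Rational(-1, 5921))) = Add(5445, Rational(1, 5921)) = Rational(32239846, 5921)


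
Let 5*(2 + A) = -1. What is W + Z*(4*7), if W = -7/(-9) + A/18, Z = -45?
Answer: -113341/90 ≈ -1259.3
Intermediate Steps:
A = -11/5 (A = -2 + (1/5)*(-1) = -2 - 1/5 = -11/5 ≈ -2.2000)
W = 59/90 (W = -7/(-9) - 11/5/18 = -7*(-1/9) - 11/5*1/18 = 7/9 - 11/90 = 59/90 ≈ 0.65556)
W + Z*(4*7) = 59/90 - 180*7 = 59/90 - 45*28 = 59/90 - 1260 = -113341/90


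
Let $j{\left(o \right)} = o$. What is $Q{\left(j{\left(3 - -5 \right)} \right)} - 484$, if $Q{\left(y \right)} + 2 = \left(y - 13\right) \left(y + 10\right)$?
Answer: $-576$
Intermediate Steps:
$Q{\left(y \right)} = -2 + \left(-13 + y\right) \left(10 + y\right)$ ($Q{\left(y \right)} = -2 + \left(y - 13\right) \left(y + 10\right) = -2 + \left(-13 + y\right) \left(10 + y\right)$)
$Q{\left(j{\left(3 - -5 \right)} \right)} - 484 = \left(-132 + \left(3 - -5\right)^{2} - 3 \left(3 - -5\right)\right) - 484 = \left(-132 + \left(3 + 5\right)^{2} - 3 \left(3 + 5\right)\right) - 484 = \left(-132 + 8^{2} - 24\right) - 484 = \left(-132 + 64 - 24\right) - 484 = -92 - 484 = -576$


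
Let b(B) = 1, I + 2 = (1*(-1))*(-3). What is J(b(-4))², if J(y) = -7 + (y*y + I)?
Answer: 25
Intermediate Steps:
I = 1 (I = -2 + (1*(-1))*(-3) = -2 - 1*(-3) = -2 + 3 = 1)
J(y) = -6 + y² (J(y) = -7 + (y*y + 1) = -7 + (y² + 1) = -7 + (1 + y²) = -6 + y²)
J(b(-4))² = (-6 + 1²)² = (-6 + 1)² = (-5)² = 25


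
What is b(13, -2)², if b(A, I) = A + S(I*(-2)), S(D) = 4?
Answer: 289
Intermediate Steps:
b(A, I) = 4 + A (b(A, I) = A + 4 = 4 + A)
b(13, -2)² = (4 + 13)² = 17² = 289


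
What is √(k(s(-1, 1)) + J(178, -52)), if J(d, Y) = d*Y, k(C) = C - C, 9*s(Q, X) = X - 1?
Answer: 2*I*√2314 ≈ 96.208*I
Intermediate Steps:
s(Q, X) = -⅑ + X/9 (s(Q, X) = (X - 1)/9 = (-1 + X)/9 = -⅑ + X/9)
k(C) = 0
J(d, Y) = Y*d
√(k(s(-1, 1)) + J(178, -52)) = √(0 - 52*178) = √(0 - 9256) = √(-9256) = 2*I*√2314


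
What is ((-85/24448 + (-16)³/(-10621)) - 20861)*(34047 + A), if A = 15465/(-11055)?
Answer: -16989258308188914115/23921380912 ≈ -7.1021e+8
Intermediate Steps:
A = -1031/737 (A = 15465*(-1/11055) = -1031/737 ≈ -1.3989)
((-85/24448 + (-16)³/(-10621)) - 20861)*(34047 + A) = ((-85/24448 + (-16)³/(-10621)) - 20861)*(34047 - 1031/737) = ((-85*1/24448 - 4096*(-1/10621)) - 20861)*(25091608/737) = ((-85/24448 + 4096/10621) - 20861)*(25091608/737) = (99236223/259662208 - 20861)*(25091608/737) = -5416714084865/259662208*25091608/737 = -16989258308188914115/23921380912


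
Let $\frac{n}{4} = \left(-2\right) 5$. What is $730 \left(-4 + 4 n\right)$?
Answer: $-119720$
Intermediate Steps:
$n = -40$ ($n = 4 \left(\left(-2\right) 5\right) = 4 \left(-10\right) = -40$)
$730 \left(-4 + 4 n\right) = 730 \left(-4 + 4 \left(-40\right)\right) = 730 \left(-4 - 160\right) = 730 \left(-164\right) = -119720$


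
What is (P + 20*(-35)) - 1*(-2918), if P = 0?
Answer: 2218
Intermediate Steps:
(P + 20*(-35)) - 1*(-2918) = (0 + 20*(-35)) - 1*(-2918) = (0 - 700) + 2918 = -700 + 2918 = 2218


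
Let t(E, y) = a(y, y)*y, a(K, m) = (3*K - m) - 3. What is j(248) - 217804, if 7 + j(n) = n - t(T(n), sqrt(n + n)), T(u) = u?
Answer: -218555 + 12*sqrt(31) ≈ -2.1849e+5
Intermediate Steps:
a(K, m) = -3 - m + 3*K (a(K, m) = (-m + 3*K) - 3 = -3 - m + 3*K)
t(E, y) = y*(-3 + 2*y) (t(E, y) = (-3 - y + 3*y)*y = (-3 + 2*y)*y = y*(-3 + 2*y))
j(n) = -7 + n - sqrt(2)*sqrt(n)*(-3 + 2*sqrt(2)*sqrt(n)) (j(n) = -7 + (n - sqrt(n + n)*(-3 + 2*sqrt(n + n))) = -7 + (n - sqrt(2*n)*(-3 + 2*sqrt(2*n))) = -7 + (n - sqrt(2)*sqrt(n)*(-3 + 2*(sqrt(2)*sqrt(n)))) = -7 + (n - sqrt(2)*sqrt(n)*(-3 + 2*sqrt(2)*sqrt(n))) = -7 + n - sqrt(2)*sqrt(n)*(-3 + 2*sqrt(2)*sqrt(n)))
j(248) - 217804 = (-7 - 3*248 + 3*sqrt(2)*sqrt(248)) - 217804 = (-7 - 744 + 3*sqrt(2)*(2*sqrt(62))) - 217804 = (-7 - 744 + 12*sqrt(31)) - 217804 = (-751 + 12*sqrt(31)) - 217804 = -218555 + 12*sqrt(31)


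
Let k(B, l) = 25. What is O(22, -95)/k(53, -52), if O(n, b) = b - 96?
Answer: -191/25 ≈ -7.6400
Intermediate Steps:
O(n, b) = -96 + b
O(22, -95)/k(53, -52) = (-96 - 95)/25 = -191*1/25 = -191/25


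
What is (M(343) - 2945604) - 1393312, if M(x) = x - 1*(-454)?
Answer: -4338119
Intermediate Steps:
M(x) = 454 + x (M(x) = x + 454 = 454 + x)
(M(343) - 2945604) - 1393312 = ((454 + 343) - 2945604) - 1393312 = (797 - 2945604) - 1393312 = -2944807 - 1393312 = -4338119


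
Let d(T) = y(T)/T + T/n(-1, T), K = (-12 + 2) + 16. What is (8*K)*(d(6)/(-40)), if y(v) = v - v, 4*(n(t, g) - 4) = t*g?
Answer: -72/25 ≈ -2.8800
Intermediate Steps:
n(t, g) = 4 + g*t/4 (n(t, g) = 4 + (t*g)/4 = 4 + (g*t)/4 = 4 + g*t/4)
K = 6 (K = -10 + 16 = 6)
y(v) = 0
d(T) = T/(4 - T/4) (d(T) = 0/T + T/(4 + (1/4)*T*(-1)) = 0 + T/(4 - T/4) = T/(4 - T/4))
(8*K)*(d(6)/(-40)) = (8*6)*((4*6/(16 - 1*6))/(-40)) = 48*((4*6/(16 - 6))*(-1/40)) = 48*((4*6/10)*(-1/40)) = 48*((4*6*(1/10))*(-1/40)) = 48*((12/5)*(-1/40)) = 48*(-3/50) = -72/25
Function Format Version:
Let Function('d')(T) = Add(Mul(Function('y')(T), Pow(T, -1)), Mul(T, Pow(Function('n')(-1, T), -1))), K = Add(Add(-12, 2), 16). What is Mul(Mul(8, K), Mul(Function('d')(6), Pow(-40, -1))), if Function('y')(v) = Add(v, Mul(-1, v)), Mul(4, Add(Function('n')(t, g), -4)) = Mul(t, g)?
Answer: Rational(-72, 25) ≈ -2.8800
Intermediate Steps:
Function('n')(t, g) = Add(4, Mul(Rational(1, 4), g, t)) (Function('n')(t, g) = Add(4, Mul(Rational(1, 4), Mul(t, g))) = Add(4, Mul(Rational(1, 4), Mul(g, t))) = Add(4, Mul(Rational(1, 4), g, t)))
K = 6 (K = Add(-10, 16) = 6)
Function('y')(v) = 0
Function('d')(T) = Mul(T, Pow(Add(4, Mul(Rational(-1, 4), T)), -1)) (Function('d')(T) = Add(Mul(0, Pow(T, -1)), Mul(T, Pow(Add(4, Mul(Rational(1, 4), T, -1)), -1))) = Add(0, Mul(T, Pow(Add(4, Mul(Rational(-1, 4), T)), -1))) = Mul(T, Pow(Add(4, Mul(Rational(-1, 4), T)), -1)))
Mul(Mul(8, K), Mul(Function('d')(6), Pow(-40, -1))) = Mul(Mul(8, 6), Mul(Mul(4, 6, Pow(Add(16, Mul(-1, 6)), -1)), Pow(-40, -1))) = Mul(48, Mul(Mul(4, 6, Pow(Add(16, -6), -1)), Rational(-1, 40))) = Mul(48, Mul(Mul(4, 6, Pow(10, -1)), Rational(-1, 40))) = Mul(48, Mul(Mul(4, 6, Rational(1, 10)), Rational(-1, 40))) = Mul(48, Mul(Rational(12, 5), Rational(-1, 40))) = Mul(48, Rational(-3, 50)) = Rational(-72, 25)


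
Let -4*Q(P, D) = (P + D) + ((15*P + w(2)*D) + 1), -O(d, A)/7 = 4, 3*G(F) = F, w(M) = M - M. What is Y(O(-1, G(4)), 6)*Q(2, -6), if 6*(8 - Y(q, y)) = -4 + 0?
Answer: -117/2 ≈ -58.500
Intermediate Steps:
w(M) = 0
G(F) = F/3
O(d, A) = -28 (O(d, A) = -7*4 = -28)
Y(q, y) = 26/3 (Y(q, y) = 8 - (-4 + 0)/6 = 8 - 1/6*(-4) = 8 + 2/3 = 26/3)
Q(P, D) = -1/4 - 4*P - D/4 (Q(P, D) = -((P + D) + ((15*P + 0*D) + 1))/4 = -((D + P) + ((15*P + 0) + 1))/4 = -((D + P) + (15*P + 1))/4 = -((D + P) + (1 + 15*P))/4 = -(1 + D + 16*P)/4 = -1/4 - 4*P - D/4)
Y(O(-1, G(4)), 6)*Q(2, -6) = 26*(-1/4 - 4*2 - 1/4*(-6))/3 = 26*(-1/4 - 8 + 3/2)/3 = (26/3)*(-27/4) = -117/2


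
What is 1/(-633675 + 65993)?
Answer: -1/567682 ≈ -1.7615e-6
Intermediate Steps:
1/(-633675 + 65993) = 1/(-567682) = -1/567682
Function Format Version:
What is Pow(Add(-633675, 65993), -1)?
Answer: Rational(-1, 567682) ≈ -1.7615e-6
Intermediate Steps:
Pow(Add(-633675, 65993), -1) = Pow(-567682, -1) = Rational(-1, 567682)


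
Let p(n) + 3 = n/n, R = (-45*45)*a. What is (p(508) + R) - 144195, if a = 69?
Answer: -283922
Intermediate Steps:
R = -139725 (R = -45*45*69 = -2025*69 = -139725)
p(n) = -2 (p(n) = -3 + n/n = -3 + 1 = -2)
(p(508) + R) - 144195 = (-2 - 139725) - 144195 = -139727 - 144195 = -283922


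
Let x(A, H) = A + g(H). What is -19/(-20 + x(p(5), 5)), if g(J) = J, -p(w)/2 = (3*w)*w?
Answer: 19/165 ≈ 0.11515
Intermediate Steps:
p(w) = -6*w² (p(w) = -2*3*w*w = -6*w²)
x(A, H) = A + H
-19/(-20 + x(p(5), 5)) = -19/(-20 + (-6*5² + 5)) = -19/(-20 + (-6*25 + 5)) = -19/(-20 + (-150 + 5)) = -19/(-20 - 145) = -19/(-165) = -19*(-1/165) = 19/165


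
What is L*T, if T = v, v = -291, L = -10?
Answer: 2910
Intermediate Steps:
T = -291
L*T = -10*(-291) = 2910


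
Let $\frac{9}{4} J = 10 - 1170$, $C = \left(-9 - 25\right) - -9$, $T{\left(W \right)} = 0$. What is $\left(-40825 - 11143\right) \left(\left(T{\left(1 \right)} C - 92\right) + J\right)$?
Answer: $\frac{284161024}{9} \approx 3.1573 \cdot 10^{7}$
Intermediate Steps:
$C = -25$ ($C = \left(-9 - 25\right) + 9 = -34 + 9 = -25$)
$J = - \frac{4640}{9}$ ($J = \frac{4 \left(10 - 1170\right)}{9} = \frac{4}{9} \left(-1160\right) = - \frac{4640}{9} \approx -515.56$)
$\left(-40825 - 11143\right) \left(\left(T{\left(1 \right)} C - 92\right) + J\right) = \left(-40825 - 11143\right) \left(\left(0 \left(-25\right) - 92\right) - \frac{4640}{9}\right) = - 51968 \left(\left(0 - 92\right) - \frac{4640}{9}\right) = - 51968 \left(-92 - \frac{4640}{9}\right) = \left(-51968\right) \left(- \frac{5468}{9}\right) = \frac{284161024}{9}$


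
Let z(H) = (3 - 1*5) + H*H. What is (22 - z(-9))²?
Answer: 3249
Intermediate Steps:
z(H) = -2 + H² (z(H) = (3 - 5) + H² = -2 + H²)
(22 - z(-9))² = (22 - (-2 + (-9)²))² = (22 - (-2 + 81))² = (22 - 1*79)² = (22 - 79)² = (-57)² = 3249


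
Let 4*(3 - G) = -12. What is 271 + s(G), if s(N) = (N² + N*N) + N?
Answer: 349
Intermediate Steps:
G = 6 (G = 3 - ¼*(-12) = 3 + 3 = 6)
s(N) = N + 2*N² (s(N) = (N² + N²) + N = 2*N² + N = N + 2*N²)
271 + s(G) = 271 + 6*(1 + 2*6) = 271 + 6*(1 + 12) = 271 + 6*13 = 271 + 78 = 349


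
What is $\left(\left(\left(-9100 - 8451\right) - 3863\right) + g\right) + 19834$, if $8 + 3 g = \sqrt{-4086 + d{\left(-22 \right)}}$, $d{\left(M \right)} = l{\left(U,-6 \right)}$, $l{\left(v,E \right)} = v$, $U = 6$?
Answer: $- \frac{4748}{3} + \frac{4 i \sqrt{255}}{3} \approx -1582.7 + 21.292 i$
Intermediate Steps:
$d{\left(M \right)} = 6$
$g = - \frac{8}{3} + \frac{4 i \sqrt{255}}{3}$ ($g = - \frac{8}{3} + \frac{\sqrt{-4086 + 6}}{3} = - \frac{8}{3} + \frac{\sqrt{-4080}}{3} = - \frac{8}{3} + \frac{4 i \sqrt{255}}{3} \approx -2.6667 + 21.292 i$)
$\left(\left(\left(-9100 - 8451\right) - 3863\right) + g\right) + 19834 = \left(\left(\left(-9100 - 8451\right) - 3863\right) - \left(\frac{8}{3} - \frac{4 i \sqrt{255}}{3}\right)\right) + 19834 = \left(\left(-17551 - 3863\right) - \left(\frac{8}{3} - \frac{4 i \sqrt{255}}{3}\right)\right) + 19834 = \left(-21414 - \left(\frac{8}{3} - \frac{4 i \sqrt{255}}{3}\right)\right) + 19834 = \left(- \frac{64250}{3} + \frac{4 i \sqrt{255}}{3}\right) + 19834 = - \frac{4748}{3} + \frac{4 i \sqrt{255}}{3}$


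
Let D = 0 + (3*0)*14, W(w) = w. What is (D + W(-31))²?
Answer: 961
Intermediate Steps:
D = 0 (D = 0 + 0*14 = 0 + 0 = 0)
(D + W(-31))² = (0 - 31)² = (-31)² = 961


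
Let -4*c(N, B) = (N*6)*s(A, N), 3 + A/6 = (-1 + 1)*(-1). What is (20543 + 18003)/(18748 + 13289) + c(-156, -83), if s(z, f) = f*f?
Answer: 182438707634/32037 ≈ 5.6946e+6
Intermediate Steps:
A = -18 (A = -18 + 6*((-1 + 1)*(-1)) = -18 + 6*(0*(-1)) = -18 + 6*0 = -18 + 0 = -18)
s(z, f) = f²
c(N, B) = -3*N³/2 (c(N, B) = -N*6*N²/4 = -6*N*N²/4 = -3*N³/2)
(20543 + 18003)/(18748 + 13289) + c(-156, -83) = (20543 + 18003)/(18748 + 13289) - 3/2*(-156)³ = 38546/32037 - 3/2*(-3796416) = 38546*(1/32037) + 5694624 = 38546/32037 + 5694624 = 182438707634/32037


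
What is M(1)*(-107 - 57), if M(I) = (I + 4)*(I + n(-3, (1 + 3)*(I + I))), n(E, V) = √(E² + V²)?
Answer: -820 - 820*√73 ≈ -7826.1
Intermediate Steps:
M(I) = (4 + I)*(I + √(9 + 64*I²)) (M(I) = (I + 4)*(I + √((-3)² + ((1 + 3)*(I + I))²)) = (4 + I)*(I + √(9 + (4*(2*I))²)) = (4 + I)*(I + √(9 + (8*I)²)) = (4 + I)*(I + √(9 + 64*I²)))
M(1)*(-107 - 57) = (1² + 4*1 + 4*√(9 + 64*1²) + 1*√(9 + 64*1²))*(-107 - 57) = (1 + 4 + 4*√(9 + 64*1) + 1*√(9 + 64*1))*(-164) = (1 + 4 + 4*√(9 + 64) + 1*√(9 + 64))*(-164) = (1 + 4 + 4*√73 + 1*√73)*(-164) = (1 + 4 + 4*√73 + √73)*(-164) = (5 + 5*√73)*(-164) = -820 - 820*√73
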